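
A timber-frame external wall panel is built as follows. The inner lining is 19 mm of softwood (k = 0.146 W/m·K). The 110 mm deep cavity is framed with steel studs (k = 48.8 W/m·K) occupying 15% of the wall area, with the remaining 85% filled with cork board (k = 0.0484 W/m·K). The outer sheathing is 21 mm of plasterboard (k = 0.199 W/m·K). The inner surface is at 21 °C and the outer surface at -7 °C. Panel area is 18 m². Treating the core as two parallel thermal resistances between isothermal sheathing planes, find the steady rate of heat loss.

Sheathing layers in series; stud and cavity paths in parallel between them.
R_inner = 0.019/(0.146×18) = 0.00723 K/W
R_stud  = 0.11/(48.8×0.15×18) = 8.349×10^-4 K/W
R_cav   = 0.11/(0.0484×0.85×18) = 0.1485 K/W
1/R_core = 1/R_stud + 1/R_cav → R_core = 8.302×10^-4 K/W
R_outer = 0.021/(0.199×18) = 0.005863 K/W
R_total = 0.01392 K/W
Q = ΔT/R_total = 28/0.01392

Q ≈ 2010 W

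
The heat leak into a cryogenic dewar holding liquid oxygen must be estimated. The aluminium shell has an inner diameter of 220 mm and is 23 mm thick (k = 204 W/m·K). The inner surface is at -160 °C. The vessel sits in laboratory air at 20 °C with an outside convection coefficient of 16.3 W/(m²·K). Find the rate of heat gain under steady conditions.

Each spherical layer contributes R = (1/r_i − 1/r_o)/(4πk):
R_aluminium shell = (1/0.11 − 1/0.133)/(4π×204) = 6.133×10^-4 K/W
R_outer film = 1/(h·4πr_o²) = 1/(16.3×4π×0.133²) = 0.276 K/W
R_total = 0.2766 K/W
Q = ΔT/R_total = 180/0.2766

Q ≈ 651 W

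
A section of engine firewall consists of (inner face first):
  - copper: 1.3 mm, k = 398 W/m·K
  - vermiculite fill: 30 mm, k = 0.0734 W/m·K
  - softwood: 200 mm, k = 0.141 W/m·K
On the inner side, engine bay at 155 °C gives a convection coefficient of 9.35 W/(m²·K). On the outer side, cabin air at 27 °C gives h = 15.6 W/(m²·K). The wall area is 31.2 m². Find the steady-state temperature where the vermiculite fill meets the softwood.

T ≈ 122 °C

Series thermal resistances:
R_inner film = 1/(h_i·A) = 1/(9.35×31.2) = 0.003428 K/W
R_copper = L/(kA) = 0.0013/(398×31.2) = 1.047×10^-7 K/W
R_vermiculite fill = L/(kA) = 0.03/(0.0734×31.2) = 0.0131 K/W
R_softwood = L/(kA) = 0.2/(0.141×31.2) = 0.04546 K/W
R_outer film = 1/(h_o·A) = 1/(15.6×31.2) = 0.002055 K/W
R_total = 0.06405 K/W;  Q = ΔT/R_total = 128/0.06405 = 1999 W
T_interface = T_inner − Q·ΣR(inner→interface) = 155 − 2000×0.01653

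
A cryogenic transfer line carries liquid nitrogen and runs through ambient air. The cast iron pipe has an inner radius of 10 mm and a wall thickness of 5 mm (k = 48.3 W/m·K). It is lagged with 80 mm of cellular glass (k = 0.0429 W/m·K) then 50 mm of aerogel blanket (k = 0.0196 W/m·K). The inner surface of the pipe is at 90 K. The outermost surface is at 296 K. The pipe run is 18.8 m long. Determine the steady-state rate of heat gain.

For a radial system each layer contributes R = ln(r_out/r_in)/(2πkL); films add R = 1/(hA).
R_cast iron pipe wall = ln(15/10)/(2π×48.3×18.8) = 7.107×10^-5 K/W
R_cellular glass = ln(95/15)/(2π×0.0429×18.8) = 0.3642 K/W
R_aerogel blanket = ln(145/95)/(2π×0.0196×18.8) = 0.1826 K/W
R_total = 0.547 K/W
Q = ΔT/R_total = 206/0.547

Q ≈ 377 W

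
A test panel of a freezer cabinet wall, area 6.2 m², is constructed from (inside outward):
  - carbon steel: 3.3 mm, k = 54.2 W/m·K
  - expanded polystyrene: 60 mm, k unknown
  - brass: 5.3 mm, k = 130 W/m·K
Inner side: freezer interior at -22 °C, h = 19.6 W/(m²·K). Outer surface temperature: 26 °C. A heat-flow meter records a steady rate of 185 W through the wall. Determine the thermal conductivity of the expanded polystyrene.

k ≈ 0.0385 W/(m·K)

Thermal resistances in series:
R_inner film = 1/(h_i·A) = 1/(19.6×6.2) = 0.008229 K/W
R_carbon steel = L/(kA) = 0.0033/(54.2×6.2) = 9.82×10^-6 K/W
R_brass = L/(kA) = 0.0053/(130×6.2) = 6.576×10^-6 K/W
Sum of known resistances R_other = 0.008245 K/W
Total R = ΔT/Q = 48/185 = 0.2595 K/W
R_expanded polystyrene = R_total − R_other = 0.2512 K/W
k = L/(R·A) = 0.06/(0.2512×6.2)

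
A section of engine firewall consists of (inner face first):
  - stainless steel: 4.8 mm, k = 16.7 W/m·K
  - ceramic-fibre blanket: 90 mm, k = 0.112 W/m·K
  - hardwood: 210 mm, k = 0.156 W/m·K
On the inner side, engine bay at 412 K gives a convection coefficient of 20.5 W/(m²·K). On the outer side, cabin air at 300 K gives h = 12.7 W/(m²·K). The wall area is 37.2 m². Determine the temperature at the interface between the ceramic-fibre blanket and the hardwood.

T ≈ 370 K

Model the wall as resistances in series:
R_inner film = 1/(h_i·A) = 1/(20.5×37.2) = 0.001311 K/W
R_stainless steel = L/(kA) = 0.0048/(16.7×37.2) = 7.726×10^-6 K/W
R_ceramic-fibre blanket = L/(kA) = 0.09/(0.112×37.2) = 0.0216 K/W
R_hardwood = L/(kA) = 0.21/(0.156×37.2) = 0.03619 K/W
R_outer film = 1/(h_o·A) = 1/(12.7×37.2) = 0.002117 K/W
R_total = 0.06122 K/W;  Q = ΔT/R_total = 112/0.06122 = 1829 W
T_interface = T_inner − Q·ΣR(inner→interface) = 412 − 1830×0.02292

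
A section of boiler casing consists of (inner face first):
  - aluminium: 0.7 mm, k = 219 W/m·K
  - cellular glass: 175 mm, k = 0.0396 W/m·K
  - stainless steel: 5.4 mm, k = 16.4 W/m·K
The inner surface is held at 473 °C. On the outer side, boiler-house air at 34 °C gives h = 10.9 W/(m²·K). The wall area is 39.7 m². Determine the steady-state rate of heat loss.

Q ≈ 3860 W

Series thermal resistances:
R_aluminium = L/(kA) = 0.0007/(219×39.7) = 8.051×10^-8 K/W
R_cellular glass = L/(kA) = 0.175/(0.0396×39.7) = 0.1113 K/W
R_stainless steel = L/(kA) = 0.0054/(16.4×39.7) = 8.294×10^-6 K/W
R_outer film = 1/(h_o·A) = 1/(10.9×39.7) = 0.002311 K/W
R_total = 0.1136 K/W
Q = ΔT / R_total = 439 / 0.1136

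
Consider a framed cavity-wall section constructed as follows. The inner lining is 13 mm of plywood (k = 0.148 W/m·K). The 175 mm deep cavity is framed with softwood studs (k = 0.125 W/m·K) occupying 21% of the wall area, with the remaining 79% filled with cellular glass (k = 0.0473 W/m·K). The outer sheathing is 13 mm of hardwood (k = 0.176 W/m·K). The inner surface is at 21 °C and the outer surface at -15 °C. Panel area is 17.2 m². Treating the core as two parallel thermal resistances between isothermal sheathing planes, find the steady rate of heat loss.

Sheathing layers in series; stud and cavity paths in parallel between them.
R_inner = 0.013/(0.148×17.2) = 0.005107 K/W
R_stud  = 0.175/(0.125×0.21×17.2) = 0.3876 K/W
R_cav   = 0.175/(0.0473×0.79×17.2) = 0.2723 K/W
1/R_core = 1/R_stud + 1/R_cav → R_core = 0.1599 K/W
R_outer = 0.013/(0.176×17.2) = 0.004294 K/W
R_total = 0.1693 K/W
Q = ΔT/R_total = 36/0.1693

Q ≈ 213 W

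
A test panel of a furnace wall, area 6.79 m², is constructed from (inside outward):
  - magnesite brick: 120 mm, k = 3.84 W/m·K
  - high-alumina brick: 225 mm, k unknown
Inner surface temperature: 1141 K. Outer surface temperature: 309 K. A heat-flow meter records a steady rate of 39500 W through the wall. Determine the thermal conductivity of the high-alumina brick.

Treating each layer as a thermal resistance in series:
R_magnesite brick = L/(kA) = 0.12/(3.84×6.79) = 0.004602 K/W
Sum of known resistances R_other = 0.004602 K/W
Total R = ΔT/Q = 832/39500 = 0.02106 K/W
R_high-alumina brick = R_total − R_other = 0.01646 K/W
k = L/(R·A) = 0.225/(0.01646×6.79)

k ≈ 2.01 W/(m·K)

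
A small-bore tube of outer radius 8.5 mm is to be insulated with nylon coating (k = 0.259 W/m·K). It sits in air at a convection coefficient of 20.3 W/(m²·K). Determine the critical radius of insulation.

r_cr ≈ 12.8 mm

For a cylinder r_cr = k/h = 0.259/20.3
r_cr = 12.8 mm; since the bare radius (8.5 mm) is below r_cr, adding a thin layer of insulation will *increase* heat loss.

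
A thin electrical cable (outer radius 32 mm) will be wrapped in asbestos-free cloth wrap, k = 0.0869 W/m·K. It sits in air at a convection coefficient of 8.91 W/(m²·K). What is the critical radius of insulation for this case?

r_cr ≈ 9.75 mm

For a cylinder r_cr = k/h = 0.0869/8.91
r_cr = 9.75 mm; since the bare radius (32 mm) is above r_cr, any added insulation will reduce heat loss.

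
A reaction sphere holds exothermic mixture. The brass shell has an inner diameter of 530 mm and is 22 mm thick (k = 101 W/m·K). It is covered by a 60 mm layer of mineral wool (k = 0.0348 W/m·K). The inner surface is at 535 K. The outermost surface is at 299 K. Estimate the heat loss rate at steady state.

Spherical conduction: R = (1/r_in − 1/r_out)/(4πk) per layer; series-sum.
R_brass shell = (1/0.265 − 1/0.287)/(4π×101) = 2.279×10^-4 K/W
R_mineral wool = (1/0.287 − 1/0.347)/(4π×0.0348) = 1.378 K/W
R_total = 1.378 K/W
Q = ΔT/R_total = 236/1.378

Q ≈ 171 W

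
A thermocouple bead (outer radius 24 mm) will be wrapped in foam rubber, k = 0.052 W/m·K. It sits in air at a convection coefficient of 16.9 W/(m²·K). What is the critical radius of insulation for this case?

For a sphere r_cr = 2k/h = 2×0.052/16.9
r_cr = 6.15 mm; since the bare radius (24 mm) is above r_cr, any added insulation will reduce heat loss.

r_cr ≈ 6.15 mm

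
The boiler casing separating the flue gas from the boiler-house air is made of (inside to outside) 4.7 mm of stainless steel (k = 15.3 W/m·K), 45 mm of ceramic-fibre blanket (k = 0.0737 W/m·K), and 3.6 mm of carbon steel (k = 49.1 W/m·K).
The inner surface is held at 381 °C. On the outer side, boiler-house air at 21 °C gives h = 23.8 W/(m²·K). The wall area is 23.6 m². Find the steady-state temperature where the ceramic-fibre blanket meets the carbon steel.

Treating each layer as a thermal resistance in series:
R_stainless steel = L/(kA) = 0.0047/(15.3×23.6) = 1.302×10^-5 K/W
R_ceramic-fibre blanket = L/(kA) = 0.045/(0.0737×23.6) = 0.02587 K/W
R_carbon steel = L/(kA) = 0.0036/(49.1×23.6) = 3.107×10^-6 K/W
R_outer film = 1/(h_o·A) = 1/(23.8×23.6) = 0.00178 K/W
R_total = 0.02767 K/W;  Q = ΔT/R_total = 360/0.02767 = 13010 W
T_interface = T_inner − Q·ΣR(inner→interface) = 381 − 13000×0.02589

T ≈ 44.2 °C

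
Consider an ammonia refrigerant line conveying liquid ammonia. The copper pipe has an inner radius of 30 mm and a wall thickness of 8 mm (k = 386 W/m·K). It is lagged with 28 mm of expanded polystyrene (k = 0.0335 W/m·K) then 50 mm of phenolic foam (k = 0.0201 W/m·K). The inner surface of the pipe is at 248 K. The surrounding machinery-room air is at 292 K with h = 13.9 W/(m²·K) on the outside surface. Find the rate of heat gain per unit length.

q′ ≈ 6.12 W/m

Per-layer cylindrical resistances, series-summed:
R_copper pipe wall = ln(38/30)/(2π×386×1) = 9.747×10^-5 K/W
R_expanded polystyrene = ln(66/38)/(2π×0.0335×1) = 2.623 K/W
R_phenolic foam = ln(116/66)/(2π×0.0201×1) = 4.465 K/W
R_outer film = 1/(h_o·2πr_oL) = 1/(13.9×2π×0.116×1) = 0.09871 K/W
R_total = 7.187 K/W
Q = ΔT/R_total = 44/7.187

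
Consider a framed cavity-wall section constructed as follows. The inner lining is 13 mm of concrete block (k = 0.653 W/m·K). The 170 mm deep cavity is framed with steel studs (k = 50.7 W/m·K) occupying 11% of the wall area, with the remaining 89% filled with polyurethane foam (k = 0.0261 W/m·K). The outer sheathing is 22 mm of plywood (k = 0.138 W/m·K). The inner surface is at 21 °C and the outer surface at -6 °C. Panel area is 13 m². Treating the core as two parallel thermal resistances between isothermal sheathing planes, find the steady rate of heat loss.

Q ≈ 1670 W

Sheathing layers in series; stud and cavity paths in parallel between them.
R_inner = 0.013/(0.653×13) = 0.001531 K/W
R_stud  = 0.17/(50.7×0.11×13) = 0.002345 K/W
R_cav   = 0.17/(0.0261×0.89×13) = 0.563 K/W
1/R_core = 1/R_stud + 1/R_cav → R_core = 0.002335 K/W
R_outer = 0.022/(0.138×13) = 0.01226 K/W
R_total = 0.01613 K/W
Q = ΔT/R_total = 27/0.01613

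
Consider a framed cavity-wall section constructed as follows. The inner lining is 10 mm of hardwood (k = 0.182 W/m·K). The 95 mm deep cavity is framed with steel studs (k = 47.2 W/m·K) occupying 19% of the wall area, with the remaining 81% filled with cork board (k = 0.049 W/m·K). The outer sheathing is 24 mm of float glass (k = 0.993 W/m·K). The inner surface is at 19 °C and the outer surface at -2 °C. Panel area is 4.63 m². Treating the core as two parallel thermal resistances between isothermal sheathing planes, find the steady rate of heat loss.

Sheathing layers in series; stud and cavity paths in parallel between them.
R_inner = 0.01/(0.182×4.63) = 0.01187 K/W
R_stud  = 0.095/(47.2×0.19×4.63) = 0.002288 K/W
R_cav   = 0.095/(0.049×0.81×4.63) = 0.517 K/W
1/R_core = 1/R_stud + 1/R_cav → R_core = 0.002278 K/W
R_outer = 0.024/(0.993×4.63) = 0.00522 K/W
R_total = 0.01937 K/W
Q = ΔT/R_total = 21/0.01937

Q ≈ 1080 W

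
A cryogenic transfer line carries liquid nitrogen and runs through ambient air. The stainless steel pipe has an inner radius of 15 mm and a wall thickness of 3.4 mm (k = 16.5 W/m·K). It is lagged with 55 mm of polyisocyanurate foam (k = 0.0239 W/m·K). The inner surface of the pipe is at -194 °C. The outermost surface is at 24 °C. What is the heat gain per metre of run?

q′ ≈ 23.7 W/m

For a radial system each layer contributes R = ln(r_out/r_in)/(2πkL); films add R = 1/(hA).
R_stainless steel pipe wall = ln(18.4/15)/(2π×16.5×1) = 0.001971 K/W
R_polyisocyanurate foam = ln(73.4/18.4)/(2π×0.0239×1) = 9.213 K/W
R_total = 9.215 K/W
Q = ΔT/R_total = 218/9.215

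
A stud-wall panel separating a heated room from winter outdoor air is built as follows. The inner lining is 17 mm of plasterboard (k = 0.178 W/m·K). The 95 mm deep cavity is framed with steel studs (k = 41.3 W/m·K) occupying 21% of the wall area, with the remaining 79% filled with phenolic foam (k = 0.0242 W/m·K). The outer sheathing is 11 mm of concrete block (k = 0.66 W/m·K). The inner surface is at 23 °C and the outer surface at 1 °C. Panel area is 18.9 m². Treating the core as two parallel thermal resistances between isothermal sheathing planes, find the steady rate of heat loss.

Sheathing layers in series; stud and cavity paths in parallel between them.
R_inner = 0.017/(0.178×18.9) = 0.005053 K/W
R_stud  = 0.095/(41.3×0.21×18.9) = 5.796×10^-4 K/W
R_cav   = 0.095/(0.0242×0.79×18.9) = 0.2629 K/W
1/R_core = 1/R_stud + 1/R_cav → R_core = 5.783×10^-4 K/W
R_outer = 0.011/(0.66×18.9) = 8.818×10^-4 K/W
R_total = 0.006513 K/W
Q = ΔT/R_total = 22/0.006513

Q ≈ 3380 W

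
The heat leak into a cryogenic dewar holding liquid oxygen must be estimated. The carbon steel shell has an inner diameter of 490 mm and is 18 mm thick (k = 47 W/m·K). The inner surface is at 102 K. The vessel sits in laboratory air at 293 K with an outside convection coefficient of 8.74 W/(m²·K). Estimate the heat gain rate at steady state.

Q ≈ 1450 W

For a spherical shell R = (1/r₁ − 1/r₂)/(4πk); film R = 1/(h·4πr²). In series:
R_carbon steel shell = (1/0.245 − 1/0.263)/(4π×47) = 4.73×10^-4 K/W
R_outer film = 1/(h·4πr_o²) = 1/(8.74×4π×0.263²) = 0.1316 K/W
R_total = 0.1321 K/W
Q = ΔT/R_total = 191/0.1321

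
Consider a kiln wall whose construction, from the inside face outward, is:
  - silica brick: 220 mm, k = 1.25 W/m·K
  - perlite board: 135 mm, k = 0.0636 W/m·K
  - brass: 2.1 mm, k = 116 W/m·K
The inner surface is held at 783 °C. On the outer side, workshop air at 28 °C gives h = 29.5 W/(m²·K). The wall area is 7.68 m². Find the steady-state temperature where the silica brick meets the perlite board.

Treating each layer as a thermal resistance in series:
R_silica brick = L/(kA) = 0.22/(1.25×7.68) = 0.02292 K/W
R_perlite board = L/(kA) = 0.135/(0.0636×7.68) = 0.2764 K/W
R_brass = L/(kA) = 0.0021/(116×7.68) = 2.357×10^-6 K/W
R_outer film = 1/(h_o·A) = 1/(29.5×7.68) = 0.004414 K/W
R_total = 0.3037 K/W;  Q = ΔT/R_total = 755/0.3037 = 2486 W
T_interface = T_inner − Q·ΣR(inner→interface) = 783 − 2490×0.02292

T ≈ 726 °C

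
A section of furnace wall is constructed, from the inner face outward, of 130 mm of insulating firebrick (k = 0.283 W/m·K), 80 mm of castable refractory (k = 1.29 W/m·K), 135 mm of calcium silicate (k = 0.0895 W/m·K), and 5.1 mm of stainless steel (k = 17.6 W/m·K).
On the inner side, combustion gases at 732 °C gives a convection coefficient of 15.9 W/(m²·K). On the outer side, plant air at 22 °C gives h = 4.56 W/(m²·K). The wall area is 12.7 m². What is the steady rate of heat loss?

Q ≈ 3900 W

Thermal resistances in series:
R_inner film = 1/(h_i·A) = 1/(15.9×12.7) = 0.004952 K/W
R_insulating firebrick = L/(kA) = 0.13/(0.283×12.7) = 0.03617 K/W
R_castable refractory = L/(kA) = 0.08/(1.29×12.7) = 0.004883 K/W
R_calcium silicate = L/(kA) = 0.135/(0.0895×12.7) = 0.1188 K/W
R_stainless steel = L/(kA) = 0.0051/(17.6×12.7) = 2.282×10^-5 K/W
R_outer film = 1/(h_o·A) = 1/(4.56×12.7) = 0.01727 K/W
R_total = 0.1821 K/W
Q = ΔT / R_total = 710 / 0.1821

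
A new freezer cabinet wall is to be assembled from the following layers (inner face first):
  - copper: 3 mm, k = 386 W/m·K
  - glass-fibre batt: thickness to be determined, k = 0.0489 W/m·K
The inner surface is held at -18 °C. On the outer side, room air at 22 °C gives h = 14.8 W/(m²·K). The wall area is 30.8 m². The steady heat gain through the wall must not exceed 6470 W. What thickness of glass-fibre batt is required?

L ≈ 6.01 mm

Thermal resistances in series:
R_copper = L/(kA) = 0.003/(386×30.8) = 2.523×10^-7 K/W
R_outer film = 1/(h_o·A) = 1/(14.8×30.8) = 0.002194 K/W
Sum of the known resistances R_other = 0.002194 K/W
Required total resistance R_tot = ΔT/Q_allow = 40/6470 = 0.006182 K/W
R_glass-fibre batt = R_tot − R_other = 0.003988 K/W
L = R·k·A = 0.003988×0.0489×30.8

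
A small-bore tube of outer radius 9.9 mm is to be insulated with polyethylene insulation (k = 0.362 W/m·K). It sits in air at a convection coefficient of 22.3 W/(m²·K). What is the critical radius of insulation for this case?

For a cylinder r_cr = k/h = 0.362/22.3
r_cr = 16.2 mm; since the bare radius (9.9 mm) is below r_cr, adding a thin layer of insulation will *increase* heat loss.

r_cr ≈ 16.2 mm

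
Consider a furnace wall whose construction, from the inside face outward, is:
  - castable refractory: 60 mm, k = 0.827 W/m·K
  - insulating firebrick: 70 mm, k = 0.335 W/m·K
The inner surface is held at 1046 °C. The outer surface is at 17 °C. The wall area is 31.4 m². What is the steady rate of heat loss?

Model the wall as resistances in series:
R_castable refractory = L/(kA) = 0.06/(0.827×31.4) = 0.002311 K/W
R_insulating firebrick = L/(kA) = 0.07/(0.335×31.4) = 0.006655 K/W
R_total = 0.008965 K/W
Q = ΔT / R_total = 1029 / 0.008965

Q ≈ 115000 W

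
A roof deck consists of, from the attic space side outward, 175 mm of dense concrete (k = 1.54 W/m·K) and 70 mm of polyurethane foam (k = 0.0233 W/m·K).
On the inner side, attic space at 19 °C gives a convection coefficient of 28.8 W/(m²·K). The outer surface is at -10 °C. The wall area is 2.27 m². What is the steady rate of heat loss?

Model the wall as resistances in series:
R_inner film = 1/(h_i·A) = 1/(28.8×2.27) = 0.0153 K/W
R_dense concrete = L/(kA) = 0.175/(1.54×2.27) = 0.05006 K/W
R_polyurethane foam = L/(kA) = 0.07/(0.0233×2.27) = 1.323 K/W
R_total = 1.389 K/W
Q = ΔT / R_total = 29 / 1.389

Q ≈ 20.9 W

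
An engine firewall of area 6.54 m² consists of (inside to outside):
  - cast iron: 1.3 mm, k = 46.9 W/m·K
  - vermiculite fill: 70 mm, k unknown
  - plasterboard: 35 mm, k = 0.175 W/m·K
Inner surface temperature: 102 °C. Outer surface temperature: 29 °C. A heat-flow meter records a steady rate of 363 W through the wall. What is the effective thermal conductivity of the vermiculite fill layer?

Model the wall as resistances in series:
R_cast iron = L/(kA) = 0.0013/(46.9×6.54) = 4.238×10^-6 K/W
R_plasterboard = L/(kA) = 0.035/(0.175×6.54) = 0.03058 K/W
Sum of known resistances R_other = 0.03059 K/W
Total R = ΔT/Q = 73/363 = 0.2011 K/W
R_vermiculite fill = R_total − R_other = 0.1705 K/W
k = L/(R·A) = 0.07/(0.1705×6.54)

k ≈ 0.0628 W/(m·K)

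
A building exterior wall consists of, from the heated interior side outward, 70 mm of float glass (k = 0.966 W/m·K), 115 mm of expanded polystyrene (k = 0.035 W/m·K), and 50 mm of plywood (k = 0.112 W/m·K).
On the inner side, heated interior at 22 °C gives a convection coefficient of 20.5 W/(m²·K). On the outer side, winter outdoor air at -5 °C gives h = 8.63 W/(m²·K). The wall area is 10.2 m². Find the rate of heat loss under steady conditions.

Thermal resistances in series:
R_inner film = 1/(h_i·A) = 1/(20.5×10.2) = 0.004782 K/W
R_float glass = L/(kA) = 0.07/(0.966×10.2) = 0.007104 K/W
R_expanded polystyrene = L/(kA) = 0.115/(0.035×10.2) = 0.3221 K/W
R_plywood = L/(kA) = 0.05/(0.112×10.2) = 0.04377 K/W
R_outer film = 1/(h_o·A) = 1/(8.63×10.2) = 0.01136 K/W
R_total = 0.3891 K/W
Q = ΔT / R_total = 27 / 0.3891

Q ≈ 69.4 W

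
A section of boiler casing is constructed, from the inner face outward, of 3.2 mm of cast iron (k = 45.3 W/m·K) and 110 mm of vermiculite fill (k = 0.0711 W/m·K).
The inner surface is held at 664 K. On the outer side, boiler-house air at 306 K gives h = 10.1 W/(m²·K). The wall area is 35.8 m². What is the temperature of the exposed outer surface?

T ≈ 328 K

Series thermal resistances:
R_cast iron = L/(kA) = 0.0032/(45.3×35.8) = 1.973×10^-6 K/W
R_vermiculite fill = L/(kA) = 0.11/(0.0711×35.8) = 0.04322 K/W
R_outer film = 1/(h_o·A) = 1/(10.1×35.8) = 0.002766 K/W
R_total = 0.04598 K/W;  Q = ΔT/R_total = 358/0.04598 = 7785 W
T_interface = T_inner − Q·ΣR(inner→interface) = 664 − 7790×0.04322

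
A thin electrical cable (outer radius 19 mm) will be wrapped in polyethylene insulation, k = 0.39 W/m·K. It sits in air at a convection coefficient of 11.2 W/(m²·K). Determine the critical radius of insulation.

For a cylinder r_cr = k/h = 0.39/11.2
r_cr = 34.8 mm; since the bare radius (19 mm) is below r_cr, adding a thin layer of insulation will *increase* heat loss.

r_cr ≈ 34.8 mm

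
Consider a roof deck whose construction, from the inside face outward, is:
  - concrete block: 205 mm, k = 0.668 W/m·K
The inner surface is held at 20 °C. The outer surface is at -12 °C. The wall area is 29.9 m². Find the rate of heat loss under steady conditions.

Model the wall as resistances in series:
R_concrete block = L/(kA) = 0.205/(0.668×29.9) = 0.01026 K/W
R_total = 0.01026 K/W
Q = ΔT / R_total = 32 / 0.01026

Q ≈ 3120 W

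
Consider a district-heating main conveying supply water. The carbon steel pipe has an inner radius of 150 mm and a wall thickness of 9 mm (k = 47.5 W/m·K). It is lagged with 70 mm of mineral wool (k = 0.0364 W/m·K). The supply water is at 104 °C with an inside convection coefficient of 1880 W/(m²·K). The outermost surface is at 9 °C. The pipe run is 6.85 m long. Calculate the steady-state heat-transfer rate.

Treating each annulus and film as a series resistance:
R_inner film = 1/(h_i·2πr₁L) = 1/(1880×2π×0.15×6.85) = 8.239×10^-5 K/W
R_carbon steel pipe wall = ln(159/150)/(2π×47.5×6.85) = 2.85×10^-5 K/W
R_mineral wool = ln(229/159)/(2π×0.0364×6.85) = 0.2329 K/W
R_total = 0.233 K/W
Q = ΔT/R_total = 95/0.233

Q ≈ 408 W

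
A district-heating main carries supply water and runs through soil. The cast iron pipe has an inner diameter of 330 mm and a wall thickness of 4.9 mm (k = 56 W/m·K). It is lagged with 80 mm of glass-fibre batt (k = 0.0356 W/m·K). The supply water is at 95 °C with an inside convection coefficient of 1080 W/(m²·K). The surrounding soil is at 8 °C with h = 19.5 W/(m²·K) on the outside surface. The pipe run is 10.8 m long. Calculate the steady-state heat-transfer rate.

Cylindrical conduction, so R = ln(r₂/r₁)/(2πkL) per layer, in series:
R_inner film = 1/(h_i·2πr₁L) = 1/(1080×2π×0.165×10.8) = 8.27×10^-5 K/W
R_cast iron pipe wall = ln(169.9/165)/(2π×56×10.8) = 7.701×10^-6 K/W
R_glass-fibre batt = ln(249.9/169.9)/(2π×0.0356×10.8) = 0.1597 K/W
R_outer film = 1/(h_o·2πr_oL) = 1/(19.5×2π×0.2499×10.8) = 0.003024 K/W
R_total = 0.1628 K/W
Q = ΔT/R_total = 87/0.1628

Q ≈ 534 W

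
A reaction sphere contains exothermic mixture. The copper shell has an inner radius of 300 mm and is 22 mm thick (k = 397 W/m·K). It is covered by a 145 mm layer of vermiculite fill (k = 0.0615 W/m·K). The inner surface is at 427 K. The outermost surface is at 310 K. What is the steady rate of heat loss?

Q ≈ 93.8 W

Each spherical layer contributes R = (1/r_i − 1/r_o)/(4πk):
R_copper shell = (1/0.3 − 1/0.322)/(4π×397) = 4.565×10^-5 K/W
R_vermiculite fill = (1/0.322 − 1/0.467)/(4π×0.0615) = 1.248 K/W
R_total = 1.248 K/W
Q = ΔT/R_total = 117/1.248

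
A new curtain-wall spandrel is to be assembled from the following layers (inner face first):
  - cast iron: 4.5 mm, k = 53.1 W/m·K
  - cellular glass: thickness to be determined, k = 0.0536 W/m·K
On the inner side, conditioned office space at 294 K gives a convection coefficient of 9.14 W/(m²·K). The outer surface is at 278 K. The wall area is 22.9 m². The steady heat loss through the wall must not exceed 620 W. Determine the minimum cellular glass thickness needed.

Treating each layer as a thermal resistance in series:
R_inner film = 1/(h_i·A) = 1/(9.14×22.9) = 0.004778 K/W
R_cast iron = L/(kA) = 0.0045/(53.1×22.9) = 3.701×10^-6 K/W
Sum of the known resistances R_other = 0.004781 K/W
Required total resistance R_tot = ΔT/Q_allow = 16/620 = 0.02581 K/W
R_cellular glass = R_tot − R_other = 0.02103 K/W
L = R·k·A = 0.02103×0.0536×22.9

L ≈ 25.8 mm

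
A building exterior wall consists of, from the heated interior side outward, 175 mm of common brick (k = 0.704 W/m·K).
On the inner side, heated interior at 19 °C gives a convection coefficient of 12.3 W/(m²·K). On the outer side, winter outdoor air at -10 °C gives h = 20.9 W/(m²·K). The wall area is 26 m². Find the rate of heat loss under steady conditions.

Q ≈ 2000 W

Treating each layer as a thermal resistance in series:
R_inner film = 1/(h_i·A) = 1/(12.3×26) = 0.003127 K/W
R_common brick = L/(kA) = 0.175/(0.704×26) = 0.009561 K/W
R_outer film = 1/(h_o·A) = 1/(20.9×26) = 0.00184 K/W
R_total = 0.01453 K/W
Q = ΔT / R_total = 29 / 0.01453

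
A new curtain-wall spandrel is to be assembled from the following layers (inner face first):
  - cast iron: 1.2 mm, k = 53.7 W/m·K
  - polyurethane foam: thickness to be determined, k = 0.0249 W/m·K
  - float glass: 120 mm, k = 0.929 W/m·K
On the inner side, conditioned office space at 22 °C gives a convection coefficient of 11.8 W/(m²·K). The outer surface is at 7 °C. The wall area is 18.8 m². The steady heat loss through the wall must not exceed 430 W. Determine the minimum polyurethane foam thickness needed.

Using the resistance-network approach (series):
R_inner film = 1/(h_i·A) = 1/(11.8×18.8) = 0.004508 K/W
R_cast iron = L/(kA) = 0.0012/(53.7×18.8) = 1.189×10^-6 K/W
R_float glass = L/(kA) = 0.12/(0.929×18.8) = 0.006871 K/W
Sum of the known resistances R_other = 0.01138 K/W
Required total resistance R_tot = ΔT/Q_allow = 15/430 = 0.03488 K/W
R_polyurethane foam = R_tot − R_other = 0.0235 K/W
L = R·k·A = 0.0235×0.0249×18.8

L ≈ 11 mm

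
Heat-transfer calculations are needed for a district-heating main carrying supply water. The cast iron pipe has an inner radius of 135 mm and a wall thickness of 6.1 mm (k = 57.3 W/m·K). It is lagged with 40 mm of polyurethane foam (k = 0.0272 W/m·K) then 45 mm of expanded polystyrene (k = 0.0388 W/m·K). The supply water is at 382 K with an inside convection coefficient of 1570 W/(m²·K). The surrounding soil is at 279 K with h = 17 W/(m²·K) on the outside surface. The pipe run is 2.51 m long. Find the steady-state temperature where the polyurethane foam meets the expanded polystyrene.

T ≈ 320 K

Per-layer cylindrical resistances, series-summed:
R_inner film = 1/(h_i·2πr₁L) = 1/(1570×2π×0.135×2.51) = 2.992×10^-4 K/W
R_cast iron pipe wall = ln(141.1/135)/(2π×57.3×2.51) = 4.891×10^-5 K/W
R_polyurethane foam = ln(181.1/141.1)/(2π×0.0272×2.51) = 0.5818 K/W
R_expanded polystyrene = ln(226.1/181.1)/(2π×0.0388×2.51) = 0.3627 K/W
R_outer film = 1/(h_o·2πr_oL) = 1/(17×2π×0.2261×2.51) = 0.0165 K/W
R_total = 0.9613 K/W
Q = ΔT/R_total = 103/0.9613
Q = 107 W
T_interface = T_inner − Q·ΣR(inner→interface) = 382 − 107×0.5822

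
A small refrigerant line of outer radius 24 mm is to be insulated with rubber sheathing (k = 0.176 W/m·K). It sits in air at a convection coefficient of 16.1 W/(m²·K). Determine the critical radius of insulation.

For a cylinder r_cr = k/h = 0.176/16.1
r_cr = 10.9 mm; since the bare radius (24 mm) is above r_cr, any added insulation will reduce heat loss.

r_cr ≈ 10.9 mm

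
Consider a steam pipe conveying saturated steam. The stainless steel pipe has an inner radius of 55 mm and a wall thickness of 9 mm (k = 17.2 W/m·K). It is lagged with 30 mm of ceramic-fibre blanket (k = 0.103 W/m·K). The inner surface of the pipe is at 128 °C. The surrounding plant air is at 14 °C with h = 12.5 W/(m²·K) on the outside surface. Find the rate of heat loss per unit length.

q′ ≈ 156 W/m

Treating each annulus and film as a series resistance:
R_stainless steel pipe wall = ln(64/55)/(2π×17.2×1) = 0.001402 K/W
R_ceramic-fibre blanket = ln(94/64)/(2π×0.103×1) = 0.594 K/W
R_outer film = 1/(h_o·2πr_oL) = 1/(12.5×2π×0.094×1) = 0.1355 K/W
R_total = 0.7308 K/W
Q = ΔT/R_total = 114/0.7308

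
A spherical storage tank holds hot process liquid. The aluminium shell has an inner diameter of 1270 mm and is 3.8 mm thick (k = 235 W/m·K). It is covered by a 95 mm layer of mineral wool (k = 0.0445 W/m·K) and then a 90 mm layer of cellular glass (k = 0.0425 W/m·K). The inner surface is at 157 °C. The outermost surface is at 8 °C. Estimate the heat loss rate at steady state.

Each spherical layer contributes R = (1/r_i − 1/r_o)/(4πk):
R_aluminium shell = (1/0.635 − 1/0.6388)/(4π×235) = 3.172×10^-6 K/W
R_mineral wool = (1/0.6388 − 1/0.7338)/(4π×0.0445) = 0.3624 K/W
R_cellular glass = (1/0.7338 − 1/0.8238)/(4π×0.0425) = 0.2788 K/W
R_total = 0.6412 K/W
Q = ΔT/R_total = 149/0.6412

Q ≈ 232 W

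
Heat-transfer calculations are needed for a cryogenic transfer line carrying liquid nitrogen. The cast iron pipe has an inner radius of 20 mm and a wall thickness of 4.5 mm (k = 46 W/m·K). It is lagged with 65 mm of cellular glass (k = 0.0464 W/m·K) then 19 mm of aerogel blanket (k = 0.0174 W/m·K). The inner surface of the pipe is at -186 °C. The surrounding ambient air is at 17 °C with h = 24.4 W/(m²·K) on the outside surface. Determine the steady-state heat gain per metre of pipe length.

Radial resistances (cylindrical: R_cond = ln(r_o/r_i)/(2πkL), R_conv = 1/(h·2πrL)):
R_cast iron pipe wall = ln(24.5/20)/(2π×46×1) = 7.022×10^-4 K/W
R_cellular glass = ln(89.5/24.5)/(2π×0.0464×1) = 4.444 K/W
R_aerogel blanket = ln(108.5/89.5)/(2π×0.0174×1) = 1.761 K/W
R_outer film = 1/(h_o·2πr_oL) = 1/(24.4×2π×0.1085×1) = 0.06012 K/W
R_total = 6.266 K/W
Q = ΔT/R_total = 203/6.266

q′ ≈ 32.4 W/m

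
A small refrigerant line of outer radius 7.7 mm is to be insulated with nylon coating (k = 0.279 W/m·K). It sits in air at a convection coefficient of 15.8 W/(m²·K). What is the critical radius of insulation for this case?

For a cylinder r_cr = k/h = 0.279/15.8
r_cr = 17.7 mm; since the bare radius (7.7 mm) is below r_cr, adding a thin layer of insulation will *increase* heat loss.

r_cr ≈ 17.7 mm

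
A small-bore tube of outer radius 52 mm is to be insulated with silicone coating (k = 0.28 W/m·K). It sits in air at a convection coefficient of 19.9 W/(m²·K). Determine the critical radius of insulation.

For a cylinder r_cr = k/h = 0.28/19.9
r_cr = 14.1 mm; since the bare radius (52 mm) is above r_cr, any added insulation will reduce heat loss.

r_cr ≈ 14.1 mm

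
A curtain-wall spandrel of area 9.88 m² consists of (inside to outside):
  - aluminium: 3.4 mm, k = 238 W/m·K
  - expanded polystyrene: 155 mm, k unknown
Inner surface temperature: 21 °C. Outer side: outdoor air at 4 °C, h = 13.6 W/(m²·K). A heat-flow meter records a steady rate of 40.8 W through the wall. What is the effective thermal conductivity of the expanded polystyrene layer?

Model the wall as resistances in series:
R_aluminium = L/(kA) = 0.0034/(238×9.88) = 1.446×10^-6 K/W
R_outer film = 1/(h_o·A) = 1/(13.6×9.88) = 0.007442 K/W
Sum of known resistances R_other = 0.007444 K/W
Total R = ΔT/Q = 17/40.8 = 0.4167 K/W
R_expanded polystyrene = R_total − R_other = 0.4092 K/W
k = L/(R·A) = 0.155/(0.4092×9.88)

k ≈ 0.0383 W/(m·K)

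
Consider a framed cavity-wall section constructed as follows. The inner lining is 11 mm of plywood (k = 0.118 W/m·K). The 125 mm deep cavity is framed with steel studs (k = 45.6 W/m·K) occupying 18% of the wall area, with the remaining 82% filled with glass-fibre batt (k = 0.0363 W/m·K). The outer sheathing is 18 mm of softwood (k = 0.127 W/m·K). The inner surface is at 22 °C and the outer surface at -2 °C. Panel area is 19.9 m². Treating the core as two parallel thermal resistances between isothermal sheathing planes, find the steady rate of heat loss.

Q ≈ 1910 W

Sheathing layers in series; stud and cavity paths in parallel between them.
R_inner = 0.011/(0.118×19.9) = 0.004684 K/W
R_stud  = 0.125/(45.6×0.18×19.9) = 7.653×10^-4 K/W
R_cav   = 0.125/(0.0363×0.82×19.9) = 0.211 K/W
1/R_core = 1/R_stud + 1/R_cav → R_core = 7.625×10^-4 K/W
R_outer = 0.018/(0.127×19.9) = 0.007122 K/W
R_total = 0.01257 K/W
Q = ΔT/R_total = 24/0.01257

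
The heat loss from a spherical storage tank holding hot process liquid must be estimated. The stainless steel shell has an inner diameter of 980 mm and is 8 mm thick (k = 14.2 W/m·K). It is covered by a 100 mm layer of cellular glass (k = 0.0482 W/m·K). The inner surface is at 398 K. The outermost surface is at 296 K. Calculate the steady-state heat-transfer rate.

Q ≈ 184 W

For a spherical shell R = (1/r₁ − 1/r₂)/(4πk); film R = 1/(h·4πr²). In series:
R_stainless steel shell = (1/0.49 − 1/0.498)/(4π×14.2) = 1.837×10^-4 K/W
R_cellular glass = (1/0.498 − 1/0.598)/(4π×0.0482) = 0.5544 K/W
R_total = 0.5546 K/W
Q = ΔT/R_total = 102/0.5546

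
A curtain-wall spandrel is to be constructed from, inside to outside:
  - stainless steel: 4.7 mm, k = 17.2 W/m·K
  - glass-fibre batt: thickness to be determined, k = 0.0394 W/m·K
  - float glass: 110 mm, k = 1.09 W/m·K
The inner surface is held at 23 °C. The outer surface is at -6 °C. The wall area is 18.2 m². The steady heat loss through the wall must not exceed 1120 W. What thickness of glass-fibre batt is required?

L ≈ 14.6 mm

Using the resistance-network approach (series):
R_stainless steel = L/(kA) = 0.0047/(17.2×18.2) = 1.501×10^-5 K/W
R_float glass = L/(kA) = 0.11/(1.09×18.2) = 0.005545 K/W
Sum of the known resistances R_other = 0.00556 K/W
Required total resistance R_tot = ΔT/Q_allow = 29/1120 = 0.02589 K/W
R_glass-fibre batt = R_tot − R_other = 0.02033 K/W
L = R·k·A = 0.02033×0.0394×18.2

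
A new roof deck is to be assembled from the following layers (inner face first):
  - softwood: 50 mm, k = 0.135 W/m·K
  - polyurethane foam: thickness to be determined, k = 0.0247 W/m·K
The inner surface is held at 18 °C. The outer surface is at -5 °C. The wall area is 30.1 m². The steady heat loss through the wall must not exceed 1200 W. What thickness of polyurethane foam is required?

L ≈ 5.1 mm

Treating each layer as a thermal resistance in series:
R_softwood = L/(kA) = 0.05/(0.135×30.1) = 0.0123 K/W
Sum of the known resistances R_other = 0.0123 K/W
Required total resistance R_tot = ΔT/Q_allow = 23/1200 = 0.01917 K/W
R_polyurethane foam = R_tot − R_other = 0.006862 K/W
L = R·k·A = 0.006862×0.0247×30.1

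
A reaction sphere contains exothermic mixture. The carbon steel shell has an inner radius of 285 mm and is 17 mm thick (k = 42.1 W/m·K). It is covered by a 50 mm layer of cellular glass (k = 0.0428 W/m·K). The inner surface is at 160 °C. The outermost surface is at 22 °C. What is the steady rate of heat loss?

Radial (spherical) resistances in series:
R_carbon steel shell = (1/0.285 − 1/0.302)/(4π×42.1) = 3.733×10^-4 K/W
R_cellular glass = (1/0.302 − 1/0.352)/(4π×0.0428) = 0.8745 K/W
R_total = 0.8749 K/W
Q = ΔT/R_total = 138/0.8749

Q ≈ 158 W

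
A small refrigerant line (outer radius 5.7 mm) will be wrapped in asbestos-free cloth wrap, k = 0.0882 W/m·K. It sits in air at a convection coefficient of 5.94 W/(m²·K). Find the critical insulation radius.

r_cr ≈ 14.8 mm

For a cylinder r_cr = k/h = 0.0882/5.94
r_cr = 14.8 mm; since the bare radius (5.7 mm) is below r_cr, adding a thin layer of insulation will *increase* heat loss.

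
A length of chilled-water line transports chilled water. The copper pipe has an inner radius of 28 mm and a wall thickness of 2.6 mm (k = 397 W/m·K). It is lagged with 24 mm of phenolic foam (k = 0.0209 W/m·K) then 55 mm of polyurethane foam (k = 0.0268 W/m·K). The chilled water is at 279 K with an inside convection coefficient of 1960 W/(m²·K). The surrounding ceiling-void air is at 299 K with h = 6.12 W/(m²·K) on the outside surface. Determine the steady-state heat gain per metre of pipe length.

q′ ≈ 2.28 W/m

Treating each annulus and film as a series resistance:
R_inner film = 1/(h_i·2πr₁L) = 1/(1960×2π×0.028×1) = 0.0029 K/W
R_copper pipe wall = ln(30.6/28)/(2π×397×1) = 3.56×10^-5 K/W
R_phenolic foam = ln(54.6/30.6)/(2π×0.0209×1) = 4.409 K/W
R_polyurethane foam = ln(109.6/54.6)/(2π×0.0268×1) = 4.138 K/W
R_outer film = 1/(h_o·2πr_oL) = 1/(6.12×2π×0.1096×1) = 0.2373 K/W
R_total = 8.788 K/W
Q = ΔT/R_total = 20/8.788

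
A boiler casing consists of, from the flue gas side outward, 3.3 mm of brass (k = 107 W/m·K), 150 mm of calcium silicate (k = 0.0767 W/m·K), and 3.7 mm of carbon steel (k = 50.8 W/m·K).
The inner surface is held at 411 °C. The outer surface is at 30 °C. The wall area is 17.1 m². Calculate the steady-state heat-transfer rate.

Model the wall as resistances in series:
R_brass = L/(kA) = 0.0033/(107×17.1) = 1.804×10^-6 K/W
R_calcium silicate = L/(kA) = 0.15/(0.0767×17.1) = 0.1144 K/W
R_carbon steel = L/(kA) = 0.0037/(50.8×17.1) = 4.259×10^-6 K/W
R_total = 0.1144 K/W
Q = ΔT / R_total = 381 / 0.1144

Q ≈ 3330 W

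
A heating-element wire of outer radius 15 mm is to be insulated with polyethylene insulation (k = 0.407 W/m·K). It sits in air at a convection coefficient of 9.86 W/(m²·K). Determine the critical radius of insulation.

For a cylinder r_cr = k/h = 0.407/9.86
r_cr = 41.3 mm; since the bare radius (15 mm) is below r_cr, adding a thin layer of insulation will *increase* heat loss.

r_cr ≈ 41.3 mm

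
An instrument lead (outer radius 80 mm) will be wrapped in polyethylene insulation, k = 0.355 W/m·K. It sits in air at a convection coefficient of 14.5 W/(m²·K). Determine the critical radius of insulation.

r_cr ≈ 24.5 mm

For a cylinder r_cr = k/h = 0.355/14.5
r_cr = 24.5 mm; since the bare radius (80 mm) is above r_cr, any added insulation will reduce heat loss.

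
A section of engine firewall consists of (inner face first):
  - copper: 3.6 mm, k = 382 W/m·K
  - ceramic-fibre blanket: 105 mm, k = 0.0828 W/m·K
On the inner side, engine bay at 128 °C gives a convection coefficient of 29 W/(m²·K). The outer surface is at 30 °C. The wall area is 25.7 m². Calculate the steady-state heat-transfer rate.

Using the resistance-network approach (series):
R_inner film = 1/(h_i·A) = 1/(29×25.7) = 0.001342 K/W
R_copper = L/(kA) = 0.0036/(382×25.7) = 3.667×10^-7 K/W
R_ceramic-fibre blanket = L/(kA) = 0.105/(0.0828×25.7) = 0.04934 K/W
R_total = 0.05069 K/W
Q = ΔT / R_total = 98 / 0.05069

Q ≈ 1930 W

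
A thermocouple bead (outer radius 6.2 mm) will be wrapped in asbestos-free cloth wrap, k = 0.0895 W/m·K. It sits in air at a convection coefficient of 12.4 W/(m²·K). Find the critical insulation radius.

For a sphere r_cr = 2k/h = 2×0.0895/12.4
r_cr = 14.4 mm; since the bare radius (6.2 mm) is below r_cr, adding a thin layer of insulation will *increase* heat loss.

r_cr ≈ 14.4 mm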